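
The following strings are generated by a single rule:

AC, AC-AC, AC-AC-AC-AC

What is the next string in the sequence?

s(k+1) = s(k)·-·s(k) — each term doubles the last with '-' between the halves.
Doubling AC-AC-AC-AC with '-' between the halves:

AC-AC-AC-AC-AC-AC-AC-AC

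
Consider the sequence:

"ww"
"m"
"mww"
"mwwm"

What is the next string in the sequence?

Each term (from the third on) is the previous term followed by the one before it: term 3 = m·ww = mww.
Continuing: mwwm · mww gives term 5.

mwwmmww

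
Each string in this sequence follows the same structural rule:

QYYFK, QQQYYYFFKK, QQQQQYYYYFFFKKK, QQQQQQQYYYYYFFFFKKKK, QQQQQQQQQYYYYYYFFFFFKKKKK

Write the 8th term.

QQQQQQQQQQQQQQQYYYYYYYYYFFFFFFFFKKKKKKKK

Term n consists of 2n-1 Q's, followed by n+1 Y's, followed by n F's, followed by n K's (n = 1, 2, …).
For term 8, n = 8, so the run lengths are 15, 9, 8, 8.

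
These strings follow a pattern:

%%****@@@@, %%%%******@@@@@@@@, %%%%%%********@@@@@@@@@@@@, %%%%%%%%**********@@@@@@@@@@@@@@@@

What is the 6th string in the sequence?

Term n consists of 2n %'s, followed by 2n+2 *'s, followed by 4n @'s (n = 1, 2, …).
At n = 6 the blocks have lengths 12, 14, 24.

%%%%%%%%%%%%**************@@@@@@@@@@@@@@@@@@@@@@@@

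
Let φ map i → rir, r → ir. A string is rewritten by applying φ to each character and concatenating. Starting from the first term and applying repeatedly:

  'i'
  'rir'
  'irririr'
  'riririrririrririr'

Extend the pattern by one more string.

Replace each of the 17 characters of riririrririrririr in place — ir rir ir rir ir rir ir ir rir ir rir ir ir rir ir rir ir — and concatenate.

irririrririrriririrririrriririrririrririr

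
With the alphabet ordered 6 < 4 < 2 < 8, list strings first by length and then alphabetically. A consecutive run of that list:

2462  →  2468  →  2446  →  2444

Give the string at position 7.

2426

Stepping forward 3 times from 2444: 2444 → 2442 → 2448, then the target.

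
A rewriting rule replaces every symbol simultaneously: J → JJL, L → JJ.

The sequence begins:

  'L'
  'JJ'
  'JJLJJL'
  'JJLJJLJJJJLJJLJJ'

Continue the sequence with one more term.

φ(JJLJJLJJJJLJJLJJ) expands symbol-by-symbol to JJL JJL JJ JJL JJL JJ JJL JJL JJL JJL JJ JJL JJL JJ JJL JJL; joining the 16 pieces gives the next term.

JJLJJLJJJJLJJLJJJJLJJLJJLJJLJJJJLJJLJJJJLJJL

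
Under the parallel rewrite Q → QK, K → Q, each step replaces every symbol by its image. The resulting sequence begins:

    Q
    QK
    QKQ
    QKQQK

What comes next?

QKQQKQKQ

Apply φ to QKQQK symbol by symbol: Q→QK, K→Q, Q→QK, Q→QK, K→Q; joined: QK Q QK QK Q.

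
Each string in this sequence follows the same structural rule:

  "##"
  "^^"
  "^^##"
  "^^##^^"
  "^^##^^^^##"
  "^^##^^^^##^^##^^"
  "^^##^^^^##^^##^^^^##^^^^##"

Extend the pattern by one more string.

From term 3 onward, concatenate the last term with the second-to-last: ^^·## = ^^##, ^^##·^^ = ^^##^^, …
Continuing: ^^##^^^^##^^##^^^^##^^^^## · ^^##^^^^##^^##^^ gives term 8.

^^##^^^^##^^##^^^^##^^^^##^^##^^^^##^^##^^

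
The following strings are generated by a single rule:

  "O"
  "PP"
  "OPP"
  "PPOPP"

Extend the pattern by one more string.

OPPPPOPP

This is a Fibonacci-style word recurrence s(k) = s(k−2)·s(k−1): e.g. O·PP = OPP.
So term 5 is OPP·PPOPP.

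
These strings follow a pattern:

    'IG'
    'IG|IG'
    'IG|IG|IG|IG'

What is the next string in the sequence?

IG|IG|IG|IG|IG|IG|IG|IG

s(k+1) = s(k)·|·s(k) — each term doubles the last with '|' between the halves.
One more doubling of IG|IG|IG|IG gives the answer.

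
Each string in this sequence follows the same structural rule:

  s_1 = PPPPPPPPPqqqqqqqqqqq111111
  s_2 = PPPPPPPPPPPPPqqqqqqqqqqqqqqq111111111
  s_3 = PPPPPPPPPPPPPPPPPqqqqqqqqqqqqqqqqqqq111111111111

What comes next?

The n-th term is 4n+1 P's then 4n+3 q's then 3n 1's, where the shown terms are n = 2, 3, 4.
At n = 5 the blocks have lengths 21, 23, 15.

PPPPPPPPPPPPPPPPPPPPPqqqqqqqqqqqqqqqqqqqqqqq111111111111111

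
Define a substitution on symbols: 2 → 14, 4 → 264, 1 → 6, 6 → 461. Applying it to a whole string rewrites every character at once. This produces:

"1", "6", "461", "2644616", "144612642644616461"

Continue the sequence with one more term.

Replace each of the 18 characters of 144612642644616461 in place — 6 264 264 461 6 14 461 264 14 461 264 264 461 6 461 264 461 6 — and concatenate.

62642644616144612641446126426446164612644616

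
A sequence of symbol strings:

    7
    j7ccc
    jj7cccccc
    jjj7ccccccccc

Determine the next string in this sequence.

Each term wraps the previous one in j on the left and ccc on the right.
One more step from jjj7ccccccccc gives the answer.

jjjj7cccccccccccc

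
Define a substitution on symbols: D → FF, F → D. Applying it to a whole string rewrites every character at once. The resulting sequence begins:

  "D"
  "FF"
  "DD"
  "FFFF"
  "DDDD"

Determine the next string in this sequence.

Rewriting each symbol of DDDD: D→FF, D→FF, D→FF, D→FF, which concatenates to FF FF FF FF.

FFFFFFFF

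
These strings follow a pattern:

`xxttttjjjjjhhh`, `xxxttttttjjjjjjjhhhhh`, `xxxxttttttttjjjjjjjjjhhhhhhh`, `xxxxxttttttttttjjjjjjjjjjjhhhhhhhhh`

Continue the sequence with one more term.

xxxxxxttttttttttttjjjjjjjjjjjjjhhhhhhhhhhh

Term n consists of n x's, followed by 2n t's, followed by 2n+1 j's, followed by 2n-1 h's, where the shown terms are n = 2, 3, 4, 5.
Setting n = 6 gives 6, 12, 13, 11 characters in each block.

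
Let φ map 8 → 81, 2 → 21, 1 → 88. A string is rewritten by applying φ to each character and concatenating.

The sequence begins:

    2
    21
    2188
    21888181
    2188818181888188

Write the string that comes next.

φ(2188818181888188) expands symbol-by-symbol to 21 88 81 81 81 88 81 88 81 88 81 81 81 88 81 81; joining the 16 pieces gives the next term.

21888181818881888188818181888181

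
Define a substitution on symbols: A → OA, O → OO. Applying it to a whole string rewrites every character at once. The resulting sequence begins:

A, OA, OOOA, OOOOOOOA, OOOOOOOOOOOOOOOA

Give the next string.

φ(OOOOOOOOOOOOOOOA) expands symbol-by-symbol to OO OO OO OO OO OO OO OO OO OO OO OO OO OO OO OA; joining the 16 pieces gives the next term.

OOOOOOOOOOOOOOOOOOOOOOOOOOOOOOOA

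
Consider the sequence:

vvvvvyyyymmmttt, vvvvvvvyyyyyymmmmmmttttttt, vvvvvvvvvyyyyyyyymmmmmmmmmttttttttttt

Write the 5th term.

vvvvvvvvvvvvvyyyyyyyyyyyymmmmmmmmmmmmmmmttttttttttttttttttt

Reading off run lengths: v runs 5, 7, 9; y runs 4, 6, 8; m runs 3, 6, 9; t runs 3, 7, 11 — each is linear in n (n = 1, 2, …).
At n = 5 the blocks have lengths 13, 12, 15, 19.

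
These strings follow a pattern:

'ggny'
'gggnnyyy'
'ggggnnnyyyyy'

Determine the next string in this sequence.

gggggnnnnyyyyyyy

Reading off run lengths: g runs 2, 3, 4; n runs 1, 2, 3; y runs 1, 3, 5 — each is linear in n (n = 1, 2, …).
For the next term, n = 4, so the run lengths are 5, 4, 7.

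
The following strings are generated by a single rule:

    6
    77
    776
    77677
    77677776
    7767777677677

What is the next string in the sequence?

776777767767777677776

This is a Fibonacci-style word recurrence s(k) = s(k−1)·s(k−2): e.g. 77·6 = 776.
The next term joins 7767777677677 and 77677776.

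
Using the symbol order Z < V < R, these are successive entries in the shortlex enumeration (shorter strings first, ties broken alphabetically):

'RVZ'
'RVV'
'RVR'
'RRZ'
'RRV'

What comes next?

RRR

The successor of RRV increments the rightmost position that isn't already R and resets every position after it to Z.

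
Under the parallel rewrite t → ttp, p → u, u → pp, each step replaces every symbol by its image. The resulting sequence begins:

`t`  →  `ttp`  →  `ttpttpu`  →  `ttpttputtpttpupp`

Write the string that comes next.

Replace each of the 16 characters of ttpttputtpttpupp in place — ttp ttp u ttp ttp u pp ttp ttp u ttp ttp u pp u u — and concatenate.

ttpttputtpttpuppttpttputtpttpuppuu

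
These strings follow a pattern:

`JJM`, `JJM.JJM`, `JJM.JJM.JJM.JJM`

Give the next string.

Each string is two copies of the previous one joined by '.'.
So the next term is two copies of JJM.JJM.JJM.JJM with '.' between the halves.

JJM.JJM.JJM.JJM.JJM.JJM.JJM.JJM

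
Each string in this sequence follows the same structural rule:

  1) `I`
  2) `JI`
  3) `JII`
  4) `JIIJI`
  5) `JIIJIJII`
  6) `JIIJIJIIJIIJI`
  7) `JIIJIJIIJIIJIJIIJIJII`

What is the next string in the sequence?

JIIJIJIIJIIJIJIIJIJIIJIIJIJIIJIIJI

From term 3 onward, concatenate the last term with the second-to-last: JI·I = JII, JII·JI = JIIJI, …
Continuing: JIIJIJIIJIIJIJIIJIJII · JIIJIJIIJIIJI gives term 8.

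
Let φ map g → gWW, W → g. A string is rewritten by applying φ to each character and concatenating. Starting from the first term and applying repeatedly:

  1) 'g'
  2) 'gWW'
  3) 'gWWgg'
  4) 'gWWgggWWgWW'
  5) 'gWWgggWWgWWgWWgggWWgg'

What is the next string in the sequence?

Rewriting the 21 symbols of gWWgggWWgWWgWWgggWWgg one by one yields gWW g g gWW gWW gWW g g gWW g g gWW g g gWW gWW gWW g g gWW gWW; concatenated:

gWWgggWWgWWgWWgggWWgggWWgggWWgWWgWWgggWWgWW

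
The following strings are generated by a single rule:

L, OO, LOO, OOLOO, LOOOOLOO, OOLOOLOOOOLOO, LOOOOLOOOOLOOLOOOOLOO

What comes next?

From term 3 onward, concatenate the second-to-last term with the last: L·OO = LOO, OO·LOO = OOLOO, …
The next term joins OOLOOLOOOOLOO and LOOOOLOOOOLOOLOOOOLOO.

OOLOOLOOOOLOOLOOOOLOOOOLOOLOOOOLOO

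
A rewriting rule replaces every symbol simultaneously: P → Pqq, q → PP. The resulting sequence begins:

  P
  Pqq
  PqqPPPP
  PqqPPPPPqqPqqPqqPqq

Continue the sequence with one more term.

Rewriting the 19 symbols of PqqPPPPPqqPqqPqqPqq one by one yields Pqq PP PP Pqq Pqq Pqq Pqq Pqq PP PP Pqq PP PP Pqq PP PP Pqq PP PP; concatenated:

PqqPPPPPqqPqqPqqPqqPqqPPPPPqqPPPPPqqPPPPPqqPPPP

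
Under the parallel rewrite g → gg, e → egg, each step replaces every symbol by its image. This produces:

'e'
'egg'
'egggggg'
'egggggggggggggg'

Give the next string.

Rewriting the 15 symbols of egggggggggggggg one by one yields egg gg gg gg gg gg gg gg gg gg gg gg gg gg gg; concatenated:

egggggggggggggggggggggggggggggg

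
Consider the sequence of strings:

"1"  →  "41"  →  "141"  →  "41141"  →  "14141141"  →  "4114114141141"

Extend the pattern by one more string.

141411414114114141141

From term 3 onward, concatenate the second-to-last term with the last: 1·41 = 141, 41·141 = 41141, …
Continuing: 14141141 · 4114114141141 gives term 7.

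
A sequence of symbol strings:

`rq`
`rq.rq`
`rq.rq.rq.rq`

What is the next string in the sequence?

Every step duplicates the string with '.' between the halves.
So the next term is two copies of rq.rq.rq.rq with '.' between the halves.

rq.rq.rq.rq.rq.rq.rq.rq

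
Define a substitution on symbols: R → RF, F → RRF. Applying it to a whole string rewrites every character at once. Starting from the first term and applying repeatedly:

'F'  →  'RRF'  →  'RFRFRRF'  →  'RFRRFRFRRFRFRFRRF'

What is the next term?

RFRRFRFRFRRFRFRRFRFRFRRFRFRRFRFRRFRFRFRRF

Replace each of the 17 characters of RFRRFRFRRFRFRFRRF in place — RF RRF RF RF RRF RF RRF RF RF RRF RF RRF RF RRF RF RF RRF — and concatenate.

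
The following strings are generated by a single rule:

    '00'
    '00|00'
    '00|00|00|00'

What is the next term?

00|00|00|00|00|00|00|00

Every step duplicates the string with '|' between the halves.
So the next term is two copies of 00|00|00|00 with '|' between the halves.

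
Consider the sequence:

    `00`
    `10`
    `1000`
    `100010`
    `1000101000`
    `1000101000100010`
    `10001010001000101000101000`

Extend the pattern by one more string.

100010100010001010001010001000101000100010

Each term (from the third on) is the previous term followed by the one before it: term 3 = 10·00 = 1000.
Continuing: 10001010001000101000101000 · 1000101000100010 gives term 8.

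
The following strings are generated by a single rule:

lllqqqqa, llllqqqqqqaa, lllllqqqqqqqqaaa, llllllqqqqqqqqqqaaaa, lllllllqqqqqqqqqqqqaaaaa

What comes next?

Each string has the form l^{n+1} q^{2n} a^{n-1}, where the shown terms are n = 2, 3, 4, 5, 6.
At n = 7 the blocks have lengths 8, 14, 6.

llllllllqqqqqqqqqqqqqqaaaaaa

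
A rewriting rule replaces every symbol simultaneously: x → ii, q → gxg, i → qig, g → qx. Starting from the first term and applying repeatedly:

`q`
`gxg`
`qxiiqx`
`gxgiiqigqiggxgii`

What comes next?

Replace each of the 16 characters of gxgiiqigqiggxgii in place — qx ii qx qig qig gxg qig qx gxg qig qx qx ii qx qig qig — and concatenate.

qxiiqxqigqiggxgqigqxgxgqigqxqxiiqxqigqig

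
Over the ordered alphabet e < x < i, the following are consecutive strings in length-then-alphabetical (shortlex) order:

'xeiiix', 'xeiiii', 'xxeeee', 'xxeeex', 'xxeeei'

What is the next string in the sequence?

The successor of xxeeei increments the rightmost position that isn't already i and resets every position after it to e.

xxeexe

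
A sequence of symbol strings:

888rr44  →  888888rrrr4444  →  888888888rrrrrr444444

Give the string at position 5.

888888888888888rrrrrrrrrr4444444444

Each string has the form 8^{3n} r^{2n} 4^{2n} (n = 1, 2, …).
Setting n = 5 gives 15, 10, 10 characters in each block.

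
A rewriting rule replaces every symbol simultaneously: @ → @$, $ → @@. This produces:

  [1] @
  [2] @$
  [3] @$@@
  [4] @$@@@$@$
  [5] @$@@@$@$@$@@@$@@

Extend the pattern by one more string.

Rewriting the 16 symbols of @$@@@$@$@$@@@$@@ one by one yields @$ @@ @$ @$ @$ @@ @$ @@ @$ @@ @$ @$ @$ @@ @$ @$; concatenated:

@$@@@$@$@$@@@$@@@$@@@$@$@$@@@$@$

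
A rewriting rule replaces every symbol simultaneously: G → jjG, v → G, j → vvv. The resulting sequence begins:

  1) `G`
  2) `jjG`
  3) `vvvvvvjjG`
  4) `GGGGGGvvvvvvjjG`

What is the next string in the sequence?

Replace each of the 15 characters of GGGGGGvvvvvvjjG in place — jjG jjG jjG jjG jjG jjG G G G G G G vvv vvv jjG — and concatenate.

jjGjjGjjGjjGjjGjjGGGGGGGvvvvvvjjG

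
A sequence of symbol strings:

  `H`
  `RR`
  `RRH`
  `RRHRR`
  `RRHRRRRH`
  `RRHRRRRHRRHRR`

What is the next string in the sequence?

RRHRRRRHRRHRRRRHRRRRH

This is a Fibonacci-style word recurrence s(k) = s(k−1)·s(k−2): e.g. RR·H = RRH.
The next term joins RRHRRRRHRRHRR and RRHRRRRH.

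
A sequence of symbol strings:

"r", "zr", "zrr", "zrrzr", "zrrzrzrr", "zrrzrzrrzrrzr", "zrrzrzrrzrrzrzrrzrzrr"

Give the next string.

This is a Fibonacci-style word recurrence s(k) = s(k−1)·s(k−2): e.g. zr·r = zrr.
So term 8 is zrrzrzrrzrrzrzrrzrzrr·zrrzrzrrzrrzr.

zrrzrzrrzrrzrzrrzrzrrzrrzrzrrzrrzr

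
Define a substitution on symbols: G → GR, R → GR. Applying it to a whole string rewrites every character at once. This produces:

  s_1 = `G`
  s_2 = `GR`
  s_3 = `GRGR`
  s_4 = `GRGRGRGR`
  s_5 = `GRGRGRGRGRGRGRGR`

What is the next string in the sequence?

GRGRGRGRGRGRGRGRGRGRGRGRGRGRGRGR

φ(GRGRGRGRGRGRGRGR) expands symbol-by-symbol to GR GR GR GR GR GR GR GR GR GR GR GR GR GR GR GR; joining the 16 pieces gives the next term.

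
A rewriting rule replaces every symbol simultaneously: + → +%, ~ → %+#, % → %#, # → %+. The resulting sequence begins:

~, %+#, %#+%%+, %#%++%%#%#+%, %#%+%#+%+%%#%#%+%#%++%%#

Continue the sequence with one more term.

Rewriting the 24 symbols of %#%+%#+%+%%#%#%+%#%++%%# one by one yields %# %+ %# +% %# %+ +% %# +% %# %# %+ %# %+ %# +% %# %+ %# +% +% %# %# %+; concatenated:

%#%+%#+%%#%++%%#+%%#%#%+%#%+%#+%%#%+%#+%+%%#%#%+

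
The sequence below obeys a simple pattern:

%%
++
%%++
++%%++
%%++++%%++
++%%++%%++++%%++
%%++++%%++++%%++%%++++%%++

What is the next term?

From term 3 onward, concatenate the second-to-last term with the last: %%·++ = %%++, ++·%%++ = ++%%++, …
So term 8 is ++%%++%%++++%%++·%%++++%%++++%%++%%++++%%++.

++%%++%%++++%%++%%++++%%++++%%++%%++++%%++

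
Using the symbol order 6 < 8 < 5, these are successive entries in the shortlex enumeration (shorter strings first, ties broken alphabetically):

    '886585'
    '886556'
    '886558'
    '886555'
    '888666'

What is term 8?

888686

Stepping forward 3 times from 888666: 888666 → 888668 → 888665, then the target.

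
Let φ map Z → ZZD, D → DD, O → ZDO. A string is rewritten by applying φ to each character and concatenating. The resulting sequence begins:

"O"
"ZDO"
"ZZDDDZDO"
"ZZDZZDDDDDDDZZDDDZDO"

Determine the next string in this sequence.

ZZDZZDDDZZDZZDDDDDDDDDDDDDDDZZDZZDDDDDDDZZDDDZDO

φ(ZZDZZDDDDDDDZZDDDZDO) expands symbol-by-symbol to ZZD ZZD DD ZZD ZZD DD DD DD DD DD DD DD ZZD ZZD DD DD DD ZZD DD ZDO; joining the 20 pieces gives the next term.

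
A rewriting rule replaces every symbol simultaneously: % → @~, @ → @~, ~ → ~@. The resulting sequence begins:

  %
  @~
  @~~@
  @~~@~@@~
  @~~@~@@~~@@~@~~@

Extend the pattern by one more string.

Rewriting the 16 symbols of @~~@~@@~~@@~@~~@ one by one yields @~ ~@ ~@ @~ ~@ @~ @~ ~@ ~@ @~ @~ ~@ @~ ~@ ~@ @~; concatenated:

@~~@~@@~~@@~@~~@~@@~@~~@@~~@~@@~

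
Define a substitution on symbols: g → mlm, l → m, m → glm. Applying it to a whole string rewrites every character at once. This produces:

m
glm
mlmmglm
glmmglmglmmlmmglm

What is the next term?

mlmmglmglmmlmmglmmlmmglmglmmglmglmmlmmglm

φ(glmmglmglmmlmmglm) expands symbol-by-symbol to mlm m glm glm mlm m glm mlm m glm glm m glm glm mlm m glm; joining the 17 pieces gives the next term.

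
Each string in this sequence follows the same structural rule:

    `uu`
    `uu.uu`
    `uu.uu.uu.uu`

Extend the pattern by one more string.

Every step duplicates the string with '.' between the halves.
One more doubling of uu.uu.uu.uu gives the answer.

uu.uu.uu.uu.uu.uu.uu.uu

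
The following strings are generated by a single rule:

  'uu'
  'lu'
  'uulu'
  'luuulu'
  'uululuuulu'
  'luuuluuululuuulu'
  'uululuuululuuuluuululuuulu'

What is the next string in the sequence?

luuuluuululuuuluuululuuululuuuluuululuuulu

Each term (from the third on) is the two preceding terms concatenated in order: term 3 = uu·lu = uulu.
Continuing: luuuluuululuuulu · uululuuululuuuluuululuuulu gives term 8.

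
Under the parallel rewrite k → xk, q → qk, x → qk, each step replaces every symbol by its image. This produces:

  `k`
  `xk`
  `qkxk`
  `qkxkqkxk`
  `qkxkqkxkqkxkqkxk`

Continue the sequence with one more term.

qkxkqkxkqkxkqkxkqkxkqkxkqkxkqkxk

φ(qkxkqkxkqkxkqkxk) expands symbol-by-symbol to qk xk qk xk qk xk qk xk qk xk qk xk qk xk qk xk; joining the 16 pieces gives the next term.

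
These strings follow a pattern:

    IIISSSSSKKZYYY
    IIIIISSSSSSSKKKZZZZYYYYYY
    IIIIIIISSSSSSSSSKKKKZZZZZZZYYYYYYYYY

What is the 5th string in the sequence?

The n-th term is 2n+1 I's then 2n+3 S's then n+1 K's then 3n-2 Z's then 3n Y's (n = 1, 2, …).
At n = 5 the blocks have lengths 11, 13, 6, 13, 15.

IIIIIIIIIIISSSSSSSSSSSSSKKKKKKZZZZZZZZZZZZZYYYYYYYYYYYYYYY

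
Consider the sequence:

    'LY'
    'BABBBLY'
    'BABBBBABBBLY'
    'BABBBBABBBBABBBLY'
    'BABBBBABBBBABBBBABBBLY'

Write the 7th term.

BABBBBABBBBABBBBABBBBABBBBABBBLY

The strings grow by a fixed prefix BABBB each time.
From BABBBBABBBBABBBBABBBLY, 2 further steps: BABBBBABBBBABBBBABBBLY → BABBBBABBBBABBBBABBBBABBBLY → (answer).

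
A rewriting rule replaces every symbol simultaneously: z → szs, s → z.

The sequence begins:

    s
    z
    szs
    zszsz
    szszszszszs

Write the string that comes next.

zszszszszszszszszszsz

Apply φ to szszszszszs symbol by symbol: s→z, z→szs, s→z, z→szs, s→z, z→szs, s→z, z→szs, s→z, z→szs, s→z; joined: z szs z szs z szs z szs z szs z.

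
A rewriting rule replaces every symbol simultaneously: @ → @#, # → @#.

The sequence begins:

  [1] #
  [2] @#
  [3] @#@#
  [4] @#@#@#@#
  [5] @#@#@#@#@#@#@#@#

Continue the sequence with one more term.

Applying the rule to each of the 16 symbols of @#@#@#@#@#@#@#@# gives the pieces @# @# @# @# @# @# @# @# @# @# @# @# @# @# @# @#, which concatenate to the answer.

@#@#@#@#@#@#@#@#@#@#@#@#@#@#@#@#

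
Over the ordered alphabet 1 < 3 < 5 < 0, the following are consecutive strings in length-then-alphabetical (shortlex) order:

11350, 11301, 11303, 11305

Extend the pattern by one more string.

11300

Treat 11305 as a base-4 numeral over the given alphabet and add one, carrying through any trailing 0's.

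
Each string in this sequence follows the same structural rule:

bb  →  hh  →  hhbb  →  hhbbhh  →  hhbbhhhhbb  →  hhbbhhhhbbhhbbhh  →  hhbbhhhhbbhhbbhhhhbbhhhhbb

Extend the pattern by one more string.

This is a Fibonacci-style word recurrence s(k) = s(k−1)·s(k−2): e.g. hh·bb = hhbb.
Continuing: hhbbhhhhbbhhbbhhhhbbhhhhbb · hhbbhhhhbbhhbbhh gives term 8.

hhbbhhhhbbhhbbhhhhbbhhhhbbhhbbhhhhbbhhbbhh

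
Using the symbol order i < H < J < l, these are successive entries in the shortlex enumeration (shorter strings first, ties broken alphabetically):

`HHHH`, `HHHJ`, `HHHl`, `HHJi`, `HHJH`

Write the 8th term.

Advancing 3 positions from HHJH through HHJH → HHJJ → HHJl reaches term 8.

HHli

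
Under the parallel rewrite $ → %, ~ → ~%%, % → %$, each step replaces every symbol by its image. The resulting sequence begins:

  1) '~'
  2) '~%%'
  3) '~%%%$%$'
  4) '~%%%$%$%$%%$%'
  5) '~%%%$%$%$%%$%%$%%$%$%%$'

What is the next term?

~%%%$%$%$%%$%%$%%$%$%%$%$%%$%$%%$%%$%$%

φ(~%%%$%$%$%%$%%$%%$%$%%$) expands symbol-by-symbol to ~%% %$ %$ %$ % %$ % %$ % %$ %$ % %$ %$ % %$ %$ % %$ % %$ %$ %; joining the 23 pieces gives the next term.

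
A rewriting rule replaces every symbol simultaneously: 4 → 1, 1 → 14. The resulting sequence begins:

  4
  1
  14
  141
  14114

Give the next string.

14114141

Rewriting each symbol of 14114: 1→14, 4→1, 1→14, 1→14, 4→1, which concatenates to 14 1 14 14 1.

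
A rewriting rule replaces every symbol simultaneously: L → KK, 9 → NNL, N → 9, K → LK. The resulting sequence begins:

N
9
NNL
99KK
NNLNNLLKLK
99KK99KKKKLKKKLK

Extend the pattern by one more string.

Rewriting the 16 symbols of 99KK99KKKKLKKKLK one by one yields NNL NNL LK LK NNL NNL LK LK LK LK KK LK LK LK KK LK; concatenated:

NNLNNLLKLKNNLNNLLKLKLKLKKKLKLKLKKKLK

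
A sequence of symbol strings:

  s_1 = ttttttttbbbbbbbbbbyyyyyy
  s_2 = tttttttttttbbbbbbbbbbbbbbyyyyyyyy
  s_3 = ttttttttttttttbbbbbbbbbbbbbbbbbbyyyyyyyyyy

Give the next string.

Term n consists of 3n-1 t's, followed by 4n-2 b's, followed by 2n y's, where the shown terms are n = 3, 4, 5.
At n = 6 the blocks have lengths 17, 22, 12.

tttttttttttttttttbbbbbbbbbbbbbbbbbbbbbbyyyyyyyyyyyy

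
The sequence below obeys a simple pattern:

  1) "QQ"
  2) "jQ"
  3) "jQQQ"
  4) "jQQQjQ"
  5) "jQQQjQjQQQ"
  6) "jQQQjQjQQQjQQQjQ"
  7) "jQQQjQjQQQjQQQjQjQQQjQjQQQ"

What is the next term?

Each term (from the third on) is the previous term followed by the one before it: term 3 = jQ·QQ = jQQQ.
Continuing: jQQQjQjQQQjQQQjQjQQQjQjQQQ · jQQQjQjQQQjQQQjQ gives term 8.

jQQQjQjQQQjQQQjQjQQQjQjQQQjQQQjQjQQQjQQQjQ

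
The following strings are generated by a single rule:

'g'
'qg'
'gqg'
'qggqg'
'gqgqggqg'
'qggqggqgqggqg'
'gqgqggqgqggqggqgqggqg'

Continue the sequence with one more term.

qggqggqgqggqggqgqggqgqggqggqgqggqg

This is a Fibonacci-style word recurrence s(k) = s(k−2)·s(k−1): e.g. g·qg = gqg.
Continuing: qggqggqgqggqg · gqgqggqgqggqggqgqggqg gives term 8.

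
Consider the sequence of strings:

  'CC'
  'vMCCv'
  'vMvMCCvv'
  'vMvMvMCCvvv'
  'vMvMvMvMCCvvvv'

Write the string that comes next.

s(k+1) = vM·s(k)·v, so each term gains vM as a prefix and v as a suffix.
One more step from vMvMvMvMCCvvvv gives the answer.

vMvMvMvMvMCCvvvvv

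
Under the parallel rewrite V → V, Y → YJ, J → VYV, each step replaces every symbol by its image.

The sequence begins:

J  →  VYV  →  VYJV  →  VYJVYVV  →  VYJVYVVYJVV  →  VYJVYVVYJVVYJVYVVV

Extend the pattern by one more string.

VYJVYVVYJVVYJVYVVVYJVYVVYJVVV

φ(VYJVYVVYJVVYJVYVVV) expands symbol-by-symbol to V YJ VYV V YJ V V YJ VYV V V YJ VYV V YJ V V V; joining the 18 pieces gives the next term.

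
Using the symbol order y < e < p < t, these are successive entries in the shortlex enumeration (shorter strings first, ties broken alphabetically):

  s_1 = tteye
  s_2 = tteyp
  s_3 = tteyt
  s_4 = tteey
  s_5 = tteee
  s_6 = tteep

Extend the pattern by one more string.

tteet

The successor of tteep increments the rightmost position that isn't already t and resets every position after it to y.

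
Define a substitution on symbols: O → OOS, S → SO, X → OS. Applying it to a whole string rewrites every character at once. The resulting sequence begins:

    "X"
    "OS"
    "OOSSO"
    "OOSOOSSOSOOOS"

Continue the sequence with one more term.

Rewriting the 13 symbols of OOSOOSSOSOOOS one by one yields OOS OOS SO OOS OOS SO SO OOS SO OOS OOS OOS SO; concatenated:

OOSOOSSOOOSOOSSOSOOOSSOOOSOOSOOSSO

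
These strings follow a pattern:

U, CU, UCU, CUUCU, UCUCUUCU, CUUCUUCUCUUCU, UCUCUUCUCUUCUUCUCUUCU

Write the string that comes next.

CUUCUUCUCUUCUUCUCUUCUCUUCUUCUCUUCU

From term 3 onward, concatenate the second-to-last term with the last: U·CU = UCU, CU·UCU = CUUCU, …
The next term joins CUUCUUCUCUUCU and UCUCUUCUCUUCUUCUCUUCU.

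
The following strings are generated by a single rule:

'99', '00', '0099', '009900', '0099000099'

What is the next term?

0099000099009900

Each term (from the third on) is the previous term followed by the one before it: term 3 = 00·99 = 0099.
The next term joins 0099000099 and 009900.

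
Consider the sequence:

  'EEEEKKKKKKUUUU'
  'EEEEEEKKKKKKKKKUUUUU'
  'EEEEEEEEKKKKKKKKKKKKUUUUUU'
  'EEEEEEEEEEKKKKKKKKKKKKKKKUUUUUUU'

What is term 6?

EEEEEEEEEEEEEEKKKKKKKKKKKKKKKKKKKKKUUUUUUUUU

Each string has the form E^{2n+2} K^{3n+3} U^{n+3} (n = 1, 2, …).
Setting n = 6 gives 14, 21, 9 characters in each block.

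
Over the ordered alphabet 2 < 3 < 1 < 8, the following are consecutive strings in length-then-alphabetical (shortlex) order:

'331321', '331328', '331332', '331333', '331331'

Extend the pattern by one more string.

331338

The successor of 331331 increments the rightmost position that isn't already 8 and resets every position after it to 2.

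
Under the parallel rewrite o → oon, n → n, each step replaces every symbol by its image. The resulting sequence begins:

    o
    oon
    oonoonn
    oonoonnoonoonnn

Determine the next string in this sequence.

oonoonnoonoonnnoonoonnoonoonnnn

Replace each of the 15 characters of oonoonnoonoonnn in place — oon oon n oon oon n n oon oon n oon oon n n n — and concatenate.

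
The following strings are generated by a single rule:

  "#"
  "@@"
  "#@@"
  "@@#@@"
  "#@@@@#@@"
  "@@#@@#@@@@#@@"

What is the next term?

#@@@@#@@@@#@@#@@@@#@@

Each term (from the third on) is the two preceding terms concatenated in order: term 3 = #·@@ = #@@.
So term 7 is #@@@@#@@·@@#@@#@@@@#@@.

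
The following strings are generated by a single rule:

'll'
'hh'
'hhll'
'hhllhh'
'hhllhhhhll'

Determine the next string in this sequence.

From term 3 onward, concatenate the last term with the second-to-last: hh·ll = hhll, hhll·hh = hhllhh, …
The next term joins hhllhhhhll and hhllhh.

hhllhhhhllhhllhh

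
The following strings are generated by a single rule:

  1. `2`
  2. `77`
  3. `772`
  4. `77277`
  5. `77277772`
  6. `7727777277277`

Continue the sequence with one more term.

Each term (from the third on) is the previous term followed by the one before it: term 3 = 77·2 = 772.
So term 7 is 7727777277277·77277772.

772777727727777277772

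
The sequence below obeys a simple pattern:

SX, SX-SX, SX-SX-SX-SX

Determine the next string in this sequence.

Each string is two copies of the previous one joined by '-'.
Doubling SX-SX-SX-SX with '-' between the halves:

SX-SX-SX-SX-SX-SX-SX-SX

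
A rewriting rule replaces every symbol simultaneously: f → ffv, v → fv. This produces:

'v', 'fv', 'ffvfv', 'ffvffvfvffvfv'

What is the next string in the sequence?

ffvffvfvffvffvfvffvfvffvffvfvffvfv

Replace each of the 13 characters of ffvffvfvffvfv in place — ffv ffv fv ffv ffv fv ffv fv ffv ffv fv ffv fv — and concatenate.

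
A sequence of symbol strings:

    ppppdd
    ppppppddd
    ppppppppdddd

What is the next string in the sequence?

The n-th term is 2n p's then n d's, where the shown terms are n = 2, 3, 4.
At n = 5 the blocks have lengths 10, 5.

ppppppppppddddd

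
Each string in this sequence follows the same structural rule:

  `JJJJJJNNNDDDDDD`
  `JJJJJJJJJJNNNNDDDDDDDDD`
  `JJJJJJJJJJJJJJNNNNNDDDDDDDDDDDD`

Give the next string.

Term n consists of 4n-2 J's, followed by n+1 N's, followed by 3n D's, where the shown terms are n = 2, 3, 4.
At n = 5 the blocks have lengths 18, 6, 15.

JJJJJJJJJJJJJJJJJJNNNNNNDDDDDDDDDDDDDDD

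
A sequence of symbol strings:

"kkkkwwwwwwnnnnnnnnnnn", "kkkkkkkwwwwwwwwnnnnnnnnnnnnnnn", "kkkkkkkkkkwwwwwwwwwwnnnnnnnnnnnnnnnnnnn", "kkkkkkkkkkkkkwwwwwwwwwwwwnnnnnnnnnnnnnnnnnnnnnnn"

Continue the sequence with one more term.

Each string has the form k^{3n-2} w^{2n+2} n^{4n+3}, where the shown terms are n = 2, 3, 4, 5.
For the next term, n = 6, so the run lengths are 16, 14, 27.

kkkkkkkkkkkkkkkkwwwwwwwwwwwwwwnnnnnnnnnnnnnnnnnnnnnnnnnnn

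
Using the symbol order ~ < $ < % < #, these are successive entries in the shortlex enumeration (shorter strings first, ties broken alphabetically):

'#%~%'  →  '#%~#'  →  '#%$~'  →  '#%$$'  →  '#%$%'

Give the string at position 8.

Stepping forward 3 times from #%$%: #%$% → #%$# → #%%~, then the target.

#%%$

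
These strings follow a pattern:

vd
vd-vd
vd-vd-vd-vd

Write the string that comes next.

Every step duplicates the string with '-' between the halves.
So the next term is two copies of vd-vd-vd-vd with '-' between the halves.

vd-vd-vd-vd-vd-vd-vd-vd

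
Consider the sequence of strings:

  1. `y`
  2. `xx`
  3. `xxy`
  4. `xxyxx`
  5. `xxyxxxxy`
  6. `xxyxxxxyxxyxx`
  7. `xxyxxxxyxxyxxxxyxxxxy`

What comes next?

xxyxxxxyxxyxxxxyxxxxyxxyxxxxyxxyxx

From term 3 onward, concatenate the last term with the second-to-last: xx·y = xxy, xxy·xx = xxyxx, …
The next term joins xxyxxxxyxxyxxxxyxxxxy and xxyxxxxyxxyxx.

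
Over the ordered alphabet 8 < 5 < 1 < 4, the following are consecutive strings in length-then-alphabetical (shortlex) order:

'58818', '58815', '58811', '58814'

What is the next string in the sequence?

58848

The successor of 58814 increments the rightmost position that isn't already 4 and resets every position after it to 8.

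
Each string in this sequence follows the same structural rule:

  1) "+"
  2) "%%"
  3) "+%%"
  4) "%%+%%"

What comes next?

This is a Fibonacci-style word recurrence s(k) = s(k−2)·s(k−1): e.g. +·%% = +%%.
The next term joins +%% and %%+%%.

+%%%%+%%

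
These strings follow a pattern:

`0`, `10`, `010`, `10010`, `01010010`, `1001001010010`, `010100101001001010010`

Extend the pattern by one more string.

This is a Fibonacci-style word recurrence s(k) = s(k−2)·s(k−1): e.g. 0·10 = 010.
So term 8 is 1001001010010·010100101001001010010.

1001001010010010100101001001010010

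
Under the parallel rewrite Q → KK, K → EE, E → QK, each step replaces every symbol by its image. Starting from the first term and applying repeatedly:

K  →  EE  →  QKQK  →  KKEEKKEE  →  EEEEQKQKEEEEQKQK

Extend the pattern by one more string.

φ(EEEEQKQKEEEEQKQK) expands symbol-by-symbol to QK QK QK QK KK EE KK EE QK QK QK QK KK EE KK EE; joining the 16 pieces gives the next term.

QKQKQKQKKKEEKKEEQKQKQKQKKKEEKKEE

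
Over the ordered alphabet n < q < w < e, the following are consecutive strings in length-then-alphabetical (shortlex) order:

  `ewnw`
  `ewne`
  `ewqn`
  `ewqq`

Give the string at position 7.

Stepping forward 3 times from ewqq: ewqq → ewqw → ewqe, then the target.

ewwn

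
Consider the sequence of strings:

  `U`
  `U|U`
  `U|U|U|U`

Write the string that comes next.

U|U|U|U|U|U|U|U

Every step duplicates the string with '|' between the halves.
So the next term is two copies of U|U|U|U with '|' between the halves.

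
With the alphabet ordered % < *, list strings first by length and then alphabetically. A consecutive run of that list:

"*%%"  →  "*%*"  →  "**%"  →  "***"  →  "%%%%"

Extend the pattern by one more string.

The successor of %%%% increments the rightmost position that isn't already * and resets every position after it to %.

%%%*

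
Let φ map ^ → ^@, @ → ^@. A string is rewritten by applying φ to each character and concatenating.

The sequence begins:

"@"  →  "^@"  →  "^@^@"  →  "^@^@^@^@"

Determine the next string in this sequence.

Rewriting each symbol of ^@^@^@^@: ^→^@, @→^@, ^→^@, @→^@, ^→^@, @→^@, ^→^@, @→^@, which concatenates to ^@ ^@ ^@ ^@ ^@ ^@ ^@ ^@.

^@^@^@^@^@^@^@^@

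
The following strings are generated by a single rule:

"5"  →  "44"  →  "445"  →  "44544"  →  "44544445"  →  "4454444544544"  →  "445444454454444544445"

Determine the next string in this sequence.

4454444544544445444454454444544544

Each term (from the third on) is the previous term followed by the one before it: term 3 = 44·5 = 445.
Continuing: 445444454454444544445 · 4454444544544 gives term 8.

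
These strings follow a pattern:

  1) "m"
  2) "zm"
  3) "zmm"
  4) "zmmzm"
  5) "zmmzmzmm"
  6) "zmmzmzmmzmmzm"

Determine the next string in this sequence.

From term 3 onward, concatenate the last term with the second-to-last: zm·m = zmm, zmm·zm = zmmzm, …
So term 7 is zmmzmzmmzmmzm·zmmzmzmm.

zmmzmzmmzmmzmzmmzmzmm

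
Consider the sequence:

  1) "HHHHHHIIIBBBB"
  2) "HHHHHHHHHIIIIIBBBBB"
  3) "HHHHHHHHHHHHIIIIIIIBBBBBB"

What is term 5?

HHHHHHHHHHHHHHHHHHIIIIIIIIIIIBBBBBBBB

Term n consists of 3n H's, followed by 2n-1 I's, followed by n+2 B's, where the shown terms are n = 2, 3, 4.
Setting n = 6 gives 18, 11, 8 characters in each block.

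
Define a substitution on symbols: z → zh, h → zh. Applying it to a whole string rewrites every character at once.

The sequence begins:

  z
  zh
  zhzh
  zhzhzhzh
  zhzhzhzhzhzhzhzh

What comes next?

Rewriting the 16 symbols of zhzhzhzhzhzhzhzh one by one yields zh zh zh zh zh zh zh zh zh zh zh zh zh zh zh zh; concatenated:

zhzhzhzhzhzhzhzhzhzhzhzhzhzhzhzh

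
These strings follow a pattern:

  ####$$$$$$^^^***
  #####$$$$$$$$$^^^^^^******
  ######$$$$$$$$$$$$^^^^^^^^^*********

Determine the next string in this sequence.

Reading off run lengths: # runs 4, 5, 6; $ runs 6, 9, 12; ^ runs 3, 6, 9; * runs 3, 6, 9 — each is linear in n (n = 1, 2, …).
At n = 4 the blocks have lengths 7, 15, 12, 12.

#######$$$$$$$$$$$$$$$^^^^^^^^^^^^************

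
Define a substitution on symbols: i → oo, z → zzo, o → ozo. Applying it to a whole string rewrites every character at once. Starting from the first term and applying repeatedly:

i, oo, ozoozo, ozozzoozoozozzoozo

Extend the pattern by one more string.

Rewriting the 18 symbols of ozozzoozoozozzoozo one by one yields ozo zzo ozo zzo zzo ozo ozo zzo ozo ozo zzo ozo zzo zzo ozo ozo zzo ozo; concatenated:

ozozzoozozzozzoozoozozzoozoozozzoozozzozzoozoozozzoozo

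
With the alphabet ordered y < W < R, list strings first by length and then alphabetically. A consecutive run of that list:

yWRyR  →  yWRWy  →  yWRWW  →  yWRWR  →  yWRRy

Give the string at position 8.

yRyyy

Advancing 3 positions from yWRRy through yWRRy → yWRRW → yWRRR reaches term 8.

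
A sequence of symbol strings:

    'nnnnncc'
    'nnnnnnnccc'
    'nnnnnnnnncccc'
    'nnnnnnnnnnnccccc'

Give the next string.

Each string has the form n^{2n+1} c^{n}, where the shown terms are n = 2, 3, 4, 5.
At n = 6 the blocks have lengths 13, 6.

nnnnnnnnnnnnncccccc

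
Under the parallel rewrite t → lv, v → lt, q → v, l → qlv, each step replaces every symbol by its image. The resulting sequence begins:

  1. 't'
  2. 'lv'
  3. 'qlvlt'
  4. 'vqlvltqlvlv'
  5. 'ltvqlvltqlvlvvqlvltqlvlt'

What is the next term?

Replace each of the 24 characters of ltvqlvltqlvlvvqlvltqlvlt in place — qlv lv lt v qlv lt qlv lv v qlv lt qlv lt lt v qlv lt qlv lv v qlv lt qlv lv — and concatenate.

qlvlvltvqlvltqlvlvvqlvltqlvltltvqlvltqlvlvvqlvltqlvlv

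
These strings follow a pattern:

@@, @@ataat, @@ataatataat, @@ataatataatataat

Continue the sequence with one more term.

The strings grow by a fixed suffix ataat each time.
One more step from @@ataatataatataat gives the answer.

@@ataatataatataatataat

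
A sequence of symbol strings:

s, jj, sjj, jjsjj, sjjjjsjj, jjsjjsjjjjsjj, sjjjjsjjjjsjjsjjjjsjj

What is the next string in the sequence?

Each term (from the third on) is the two preceding terms concatenated in order: term 3 = s·jj = sjj.
Continuing: jjsjjsjjjjsjj · sjjjjsjjjjsjjsjjjjsjj gives term 8.

jjsjjsjjjjsjjsjjjjsjjjjsjjsjjjjsjj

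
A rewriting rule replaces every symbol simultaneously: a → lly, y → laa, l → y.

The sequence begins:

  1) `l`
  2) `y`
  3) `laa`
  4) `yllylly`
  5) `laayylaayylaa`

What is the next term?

Replace each of the 13 characters of laayylaayylaa in place — y lly lly laa laa y lly lly laa laa y lly lly — and concatenate.

yllyllylaalaayllyllylaalaayllylly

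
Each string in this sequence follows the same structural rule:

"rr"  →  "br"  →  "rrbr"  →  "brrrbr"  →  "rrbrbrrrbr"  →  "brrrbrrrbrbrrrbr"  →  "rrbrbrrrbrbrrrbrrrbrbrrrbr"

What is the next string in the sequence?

Each term (from the third on) is the two preceding terms concatenated in order: term 3 = rr·br = rrbr.
The next term joins brrrbrrrbrbrrrbr and rrbrbrrrbrbrrrbrrrbrbrrrbr.

brrrbrrrbrbrrrbrrrbrbrrrbrbrrrbrrrbrbrrrbr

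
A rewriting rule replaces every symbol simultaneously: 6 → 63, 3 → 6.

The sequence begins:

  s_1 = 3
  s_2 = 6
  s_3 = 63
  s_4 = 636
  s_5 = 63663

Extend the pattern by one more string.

Rewriting each symbol of 63663: 6→63, 3→6, 6→63, 6→63, 3→6, which concatenates to 63 6 63 63 6.

63663636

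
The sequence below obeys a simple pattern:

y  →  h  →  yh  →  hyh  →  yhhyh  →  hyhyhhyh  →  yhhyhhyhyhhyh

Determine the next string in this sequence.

hyhyhhyhyhhyhhyhyhhyh

Each term (from the third on) is the two preceding terms concatenated in order: term 3 = y·h = yh.
The next term joins hyhyhhyh and yhhyhhyhyhhyh.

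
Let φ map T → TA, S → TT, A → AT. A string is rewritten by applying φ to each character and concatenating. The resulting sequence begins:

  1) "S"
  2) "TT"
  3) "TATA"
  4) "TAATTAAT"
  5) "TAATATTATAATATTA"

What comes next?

TAATATTAATTATAATTAATATTAATTATAAT

Applying the rule to each of the 16 symbols of TAATATTATAATATTA gives the pieces TA AT AT TA AT TA TA AT TA AT AT TA AT TA TA AT, which concatenate to the answer.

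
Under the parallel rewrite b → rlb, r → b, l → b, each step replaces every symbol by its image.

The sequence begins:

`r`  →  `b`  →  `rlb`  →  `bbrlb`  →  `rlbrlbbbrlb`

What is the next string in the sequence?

bbrlbbbrlbrlbrlbbbrlb

Expanding rlbrlbbbrlb: r→b, l→b, b→rlb, r→b, l→b, b→rlb, b→rlb, b→rlb, r→b, l→b, b→rlb. Concatenated: b b rlb b b rlb rlb rlb b b rlb.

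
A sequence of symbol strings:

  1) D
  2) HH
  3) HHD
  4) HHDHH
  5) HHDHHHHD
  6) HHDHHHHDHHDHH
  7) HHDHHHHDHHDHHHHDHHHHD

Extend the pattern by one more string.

This is a Fibonacci-style word recurrence s(k) = s(k−1)·s(k−2): e.g. HH·D = HHD.
The next term joins HHDHHHHDHHDHHHHDHHHHD and HHDHHHHDHHDHH.

HHDHHHHDHHDHHHHDHHHHDHHDHHHHDHHDHH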